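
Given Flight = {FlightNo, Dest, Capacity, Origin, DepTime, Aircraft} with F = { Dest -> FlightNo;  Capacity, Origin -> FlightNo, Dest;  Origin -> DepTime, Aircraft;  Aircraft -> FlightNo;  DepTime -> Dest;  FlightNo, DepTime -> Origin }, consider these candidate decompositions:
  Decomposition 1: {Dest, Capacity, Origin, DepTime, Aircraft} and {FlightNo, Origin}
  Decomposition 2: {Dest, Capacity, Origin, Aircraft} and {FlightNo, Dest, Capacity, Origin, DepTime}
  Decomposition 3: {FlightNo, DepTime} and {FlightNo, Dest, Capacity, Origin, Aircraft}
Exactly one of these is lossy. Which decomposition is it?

Decomposition 3

Decomposition 1: common = {Origin}, closure = {FlightNo, Dest, Origin, DepTime, Aircraft} → lossless.
Decomposition 2: common = {Dest, Capacity, Origin}, closure = {FlightNo, Dest, Capacity, Origin, DepTime, Aircraft} → lossless.
Decomposition 3: common = {FlightNo}, closure = {FlightNo} → lossy.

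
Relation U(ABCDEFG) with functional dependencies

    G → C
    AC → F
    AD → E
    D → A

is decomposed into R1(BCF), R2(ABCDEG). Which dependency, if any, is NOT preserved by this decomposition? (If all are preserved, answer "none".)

Check AC → F: no single fragment contains all of {ACF}, and the restricted closure of {AC} across the fragments never reaches {F}.
G → C is preserved.
AD → E is preserved.
D → A is preserved.

AC → F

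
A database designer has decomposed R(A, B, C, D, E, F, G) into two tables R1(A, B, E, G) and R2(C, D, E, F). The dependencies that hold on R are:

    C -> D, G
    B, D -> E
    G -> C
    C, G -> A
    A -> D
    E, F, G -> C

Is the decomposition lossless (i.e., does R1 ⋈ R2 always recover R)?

Common attributes: R1 ∩ R2 = {E}.
No dependency enlarges {E}, so (E)⁺ = {E}.
The closure contains neither all of R1 = {A, B, E, G} nor all of R2 = {C, D, E, F}, so the common attributes are not a superkey of either fragment. The join is lossy.

No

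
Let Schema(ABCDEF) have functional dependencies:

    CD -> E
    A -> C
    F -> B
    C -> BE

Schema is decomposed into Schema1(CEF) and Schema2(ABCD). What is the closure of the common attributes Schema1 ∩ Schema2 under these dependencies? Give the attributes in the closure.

BCE

Schema1 ∩ Schema2 = {C}.
C → BE applies, adding BE
Closure: {BCE}.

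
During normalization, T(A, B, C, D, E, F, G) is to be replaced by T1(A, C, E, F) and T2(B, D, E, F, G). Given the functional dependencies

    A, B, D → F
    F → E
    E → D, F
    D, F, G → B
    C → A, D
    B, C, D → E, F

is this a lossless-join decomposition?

Common attributes: T1 ∩ T2 = {E, F}.
Closure of {E, F}: E → D, F applies, adding D. So (E, F)⁺ = {D, E, F}.
The closure contains neither all of T1 = {A, C, E, F} nor all of T2 = {B, D, E, F, G}, so the common attributes are not a superkey of either fragment. The join is lossy.

No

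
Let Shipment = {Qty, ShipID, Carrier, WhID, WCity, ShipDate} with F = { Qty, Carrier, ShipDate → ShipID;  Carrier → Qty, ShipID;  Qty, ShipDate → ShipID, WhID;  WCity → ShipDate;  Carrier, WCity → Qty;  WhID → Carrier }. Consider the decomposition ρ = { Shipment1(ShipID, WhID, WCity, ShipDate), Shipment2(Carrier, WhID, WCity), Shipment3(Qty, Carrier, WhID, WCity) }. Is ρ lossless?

Yes

Chase test. Columns are Qty, ShipID, Carrier, WhID, WCity, ShipDate; row i has aⱼ where attribute j ∈ Shipmenti, else bᵢⱼ.
Initial tableau (one row per fragment):
  row 1: b11 a2 b13 a4 a5 a6
  row 2: b21 b22 a3 a4 a5 b26
  row 3: a1 b32 a3 a4 a5 b36
Rows 2 and 3 agree on Carrier; apply Carrier→Qty, ShipID and equate their Qty, ShipID entries.
Rows 1 and 2 agree on WCity; apply WCity→ShipDate and equate their ShipDate entries.
Rows 1 and 3 agree on WCity; apply WCity→ShipDate and equate their ShipDate entries.
Rows 1 and 2 agree on WhID; apply WhID→Carrier and equate their Carrier entries.
Rows 1 and 2 agree on Carrier; apply Carrier→Qty, ShipID and equate their Qty, ShipID entries.
Row 1 is now all distinguished symbols — the join is lossless.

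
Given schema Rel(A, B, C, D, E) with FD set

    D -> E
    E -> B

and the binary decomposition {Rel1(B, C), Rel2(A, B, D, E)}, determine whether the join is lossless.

Common attributes: Rel1 ∩ Rel2 = {B}.
No dependency enlarges {B}, so (B)⁺ = {B}.
The closure contains neither all of Rel1 = {B, C} nor all of Rel2 = {A, B, D, E}, so the common attributes are not a superkey of either fragment. The join is lossy.

No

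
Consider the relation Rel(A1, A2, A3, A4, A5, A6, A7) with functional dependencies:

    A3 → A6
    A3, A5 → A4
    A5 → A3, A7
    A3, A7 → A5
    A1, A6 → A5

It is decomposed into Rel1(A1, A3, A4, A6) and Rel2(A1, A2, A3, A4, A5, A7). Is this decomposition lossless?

Yes

Common attributes: Rel1 ∩ Rel2 = {A1, A3, A4}.
Closure of {A1, A3, A4}: A3 → A6 applies, adding A6; A1, A6 → A5 applies, adding A5; A5 → A3, A7 applies, adding A7. So (A1, A3, A4)⁺ = {A1, A3, A4, A5, A6, A7}.
This closure contains every attribute of Rel1, so Rel1 ∩ Rel2 → Rel1. The join is lossless.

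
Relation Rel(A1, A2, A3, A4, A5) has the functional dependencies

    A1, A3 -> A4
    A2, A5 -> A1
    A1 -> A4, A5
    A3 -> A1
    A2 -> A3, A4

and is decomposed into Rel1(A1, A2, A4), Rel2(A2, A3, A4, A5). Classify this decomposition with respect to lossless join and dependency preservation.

lossless but not dependency-preserving

Lossless test: (A2, A4)⁺ = {A1, A2, A3, A4, A5}, which contains all of one fragment — lossless.
Dependency preservation: the restricted closure of {A1} across the fragments never reaches {A4, A5}, so A1 → A4, A5 cannot be enforced without a join — not preserved.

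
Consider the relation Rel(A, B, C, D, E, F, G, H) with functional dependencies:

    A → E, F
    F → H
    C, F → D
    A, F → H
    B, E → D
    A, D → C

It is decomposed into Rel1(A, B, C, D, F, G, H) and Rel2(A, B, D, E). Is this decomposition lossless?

Common attributes: Rel1 ∩ Rel2 = {A, B, D}.
Closure of {A, B, D}: A → E, F applies, adding E, F; F → H applies, adding H; A, D → C applies, adding C. So (A, B, D)⁺ = {A, B, C, D, E, F, H}.
This closure contains every attribute of Rel2, so Rel1 ∩ Rel2 → Rel2. The join is lossless.

Yes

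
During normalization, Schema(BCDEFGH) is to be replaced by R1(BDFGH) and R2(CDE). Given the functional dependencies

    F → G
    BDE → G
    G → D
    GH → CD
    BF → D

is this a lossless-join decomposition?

No

Common attributes: R1 ∩ R2 = {D}.
No dependency enlarges {D}, so (D)⁺ = {D}.
The closure contains neither all of R1 = {BDFGH} nor all of R2 = {CDE}, so the common attributes are not a superkey of either fragment. The join is lossy.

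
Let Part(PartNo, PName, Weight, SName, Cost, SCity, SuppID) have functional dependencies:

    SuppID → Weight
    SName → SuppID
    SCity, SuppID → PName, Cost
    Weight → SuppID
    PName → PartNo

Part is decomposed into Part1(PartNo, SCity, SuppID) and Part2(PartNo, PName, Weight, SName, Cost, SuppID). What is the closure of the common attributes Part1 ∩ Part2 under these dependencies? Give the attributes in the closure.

PartNo, Weight, SuppID

Part1 ∩ Part2 = {PartNo, SuppID}.
SuppID → Weight applies, adding Weight
Closure: {PartNo, Weight, SuppID}.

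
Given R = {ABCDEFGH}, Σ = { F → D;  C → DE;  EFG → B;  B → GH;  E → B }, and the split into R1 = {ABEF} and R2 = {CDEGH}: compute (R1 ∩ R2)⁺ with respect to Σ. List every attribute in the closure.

R1 ∩ R2 = {E}.
E → B applies, adding B
B → GH applies, adding GH
Closure: {BEGH}.

BEGH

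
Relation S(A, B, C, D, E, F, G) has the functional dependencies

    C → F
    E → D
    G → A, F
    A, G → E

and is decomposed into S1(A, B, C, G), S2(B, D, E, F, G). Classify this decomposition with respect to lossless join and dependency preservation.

Lossless test: (B, G)⁺ = {A, B, D, E, F, G}, which contains all of one fragment — lossless.
Dependency preservation: the restricted closure of {C} across the fragments never reaches {F}, so C → F cannot be enforced without a join — not preserved.

lossless but not dependency-preserving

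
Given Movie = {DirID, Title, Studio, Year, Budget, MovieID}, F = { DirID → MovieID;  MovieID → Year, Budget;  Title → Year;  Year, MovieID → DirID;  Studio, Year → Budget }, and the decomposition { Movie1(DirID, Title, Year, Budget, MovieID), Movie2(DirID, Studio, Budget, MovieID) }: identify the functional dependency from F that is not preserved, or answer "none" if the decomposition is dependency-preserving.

Studio, Year → Budget

Check Studio, Year → Budget: no single fragment contains all of {Studio, Year, Budget}, and the restricted closure of {Studio, Year} across the fragments never reaches {Budget}.
DirID → MovieID is preserved.
MovieID → Year, Budget is preserved.
Title → Year is preserved.
Year, MovieID → DirID is preserved.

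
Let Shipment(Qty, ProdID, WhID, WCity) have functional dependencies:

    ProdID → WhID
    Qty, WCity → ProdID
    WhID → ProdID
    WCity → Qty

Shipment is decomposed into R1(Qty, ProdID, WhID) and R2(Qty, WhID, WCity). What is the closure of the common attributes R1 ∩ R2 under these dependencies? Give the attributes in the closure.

R1 ∩ R2 = {Qty, WhID}.
WhID → ProdID applies, adding ProdID
Closure: {Qty, ProdID, WhID}.

Qty, ProdID, WhID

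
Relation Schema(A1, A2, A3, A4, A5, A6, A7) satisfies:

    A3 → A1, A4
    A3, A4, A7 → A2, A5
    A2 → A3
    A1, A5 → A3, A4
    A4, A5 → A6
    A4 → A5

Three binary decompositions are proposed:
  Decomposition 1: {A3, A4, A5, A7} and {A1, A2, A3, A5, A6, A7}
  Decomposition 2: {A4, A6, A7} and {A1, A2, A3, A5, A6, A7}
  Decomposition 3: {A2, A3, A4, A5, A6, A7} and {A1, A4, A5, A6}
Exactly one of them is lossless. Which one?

Decomposition 1

Decomposition 1: common = {A3, A5, A7}, closure = {A1, A2, A3, A4, A5, A6, A7} → lossless.
Decomposition 2: common = {A6, A7}, closure = {A6, A7} → lossy.
Decomposition 3: common = {A4, A5, A6}, closure = {A4, A5, A6} → lossy.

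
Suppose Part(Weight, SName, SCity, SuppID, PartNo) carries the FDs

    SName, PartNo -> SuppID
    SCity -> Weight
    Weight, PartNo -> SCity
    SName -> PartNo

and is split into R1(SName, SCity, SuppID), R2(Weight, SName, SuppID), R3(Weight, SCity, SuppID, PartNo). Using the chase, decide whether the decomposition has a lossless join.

No

Chase test. Columns are Weight, SName, SCity, SuppID, PartNo; row i has aⱼ where attribute j ∈ Ri, else bᵢⱼ.
Initial tableau (one row per fragment):
  row 1: b11 a2 a3 a4 b15
  row 2: a1 a2 b23 a4 b25
  row 3: a1 b32 a3 a4 a5
Rows 1 and 3 agree on SCity; apply SCity→Weight and equate their Weight entries.
Rows 1 and 2 agree on SName; apply SName→PartNo and equate their PartNo entries.
Rows 1 and 2 agree on Weight, PartNo; apply Weight, PartNo→SCity and equate their SCity entries.
No row becomes fully distinguished — the join is lossy.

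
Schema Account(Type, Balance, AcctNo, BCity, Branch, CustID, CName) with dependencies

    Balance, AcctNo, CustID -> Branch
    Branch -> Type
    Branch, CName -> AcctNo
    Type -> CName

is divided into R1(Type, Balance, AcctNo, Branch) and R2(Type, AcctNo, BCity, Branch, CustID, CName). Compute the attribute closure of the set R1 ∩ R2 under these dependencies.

Type, AcctNo, Branch, CName

R1 ∩ R2 = {Type, AcctNo, Branch}.
Type → CName applies, adding CName
Closure: {Type, AcctNo, Branch, CName}.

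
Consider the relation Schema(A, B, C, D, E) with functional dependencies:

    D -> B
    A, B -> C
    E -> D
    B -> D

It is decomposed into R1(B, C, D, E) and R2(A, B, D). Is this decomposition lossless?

Common attributes: R1 ∩ R2 = {B, D}.
No dependency enlarges {B, D}, so (B, D)⁺ = {B, D}.
The closure contains neither all of R1 = {B, C, D, E} nor all of R2 = {A, B, D}, so the common attributes are not a superkey of either fragment. The join is lossy.

No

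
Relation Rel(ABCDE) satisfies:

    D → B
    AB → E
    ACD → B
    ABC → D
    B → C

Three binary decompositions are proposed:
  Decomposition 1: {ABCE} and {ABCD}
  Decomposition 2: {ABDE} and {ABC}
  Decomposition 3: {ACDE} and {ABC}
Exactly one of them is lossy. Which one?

Decomposition 1: common = {ABC}, closure = {ABCDE} → lossless.
Decomposition 2: common = {AB}, closure = {ABCDE} → lossless.
Decomposition 3: common = {AC}, closure = {AC} → lossy.

Decomposition 3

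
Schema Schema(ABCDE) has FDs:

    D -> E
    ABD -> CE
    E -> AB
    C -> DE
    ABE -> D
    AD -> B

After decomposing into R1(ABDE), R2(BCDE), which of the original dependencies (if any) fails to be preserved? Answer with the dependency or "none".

D → E lies within R1.
ABD → CE: restricted closure across fragments reaches CE.
E → AB lies within R1.
C → DE lies within R2.
ABE → D lies within R1.
AD → B lies within R1.
Every dependency is enforceable on the fragments, so the decomposition is dependency-preserving.

none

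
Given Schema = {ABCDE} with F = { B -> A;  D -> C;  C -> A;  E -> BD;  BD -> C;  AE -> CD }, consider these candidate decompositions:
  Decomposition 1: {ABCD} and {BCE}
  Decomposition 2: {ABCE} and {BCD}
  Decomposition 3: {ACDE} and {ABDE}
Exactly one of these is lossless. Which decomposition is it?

Decomposition 3

Decomposition 1: common = {BC}, closure = {ABC} → lossy.
Decomposition 2: common = {BC}, closure = {ABC} → lossy.
Decomposition 3: common = {ADE}, closure = {ABCDE} → lossless.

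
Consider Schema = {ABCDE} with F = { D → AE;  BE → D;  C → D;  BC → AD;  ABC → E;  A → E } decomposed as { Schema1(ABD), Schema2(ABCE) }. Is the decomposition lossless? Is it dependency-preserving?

Lossless test: (AB)⁺ = {ABDE}, which contains all of one fragment — lossless.
Dependency preservation: the restricted closure of {C} across the fragments never reaches {D}, so C → D cannot be enforced without a join — not preserved.

lossless but not dependency-preserving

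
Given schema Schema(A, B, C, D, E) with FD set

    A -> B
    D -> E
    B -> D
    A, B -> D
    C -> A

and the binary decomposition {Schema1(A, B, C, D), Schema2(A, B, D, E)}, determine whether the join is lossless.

Common attributes: Schema1 ∩ Schema2 = {A, B, D}.
Closure of {A, B, D}: D → E applies, adding E. So (A, B, D)⁺ = {A, B, D, E}.
This closure contains every attribute of Schema2, so Schema1 ∩ Schema2 → Schema2. The join is lossless.

Yes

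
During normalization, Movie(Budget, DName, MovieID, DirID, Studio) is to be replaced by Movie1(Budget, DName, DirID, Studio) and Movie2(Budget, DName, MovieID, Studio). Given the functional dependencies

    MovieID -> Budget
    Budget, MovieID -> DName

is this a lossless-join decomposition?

No

Common attributes: Movie1 ∩ Movie2 = {Budget, DName, Studio}.
No dependency enlarges {Budget, DName, Studio}, so (Budget, DName, Studio)⁺ = {Budget, DName, Studio}.
The closure contains neither all of Movie1 = {Budget, DName, DirID, Studio} nor all of Movie2 = {Budget, DName, MovieID, Studio}, so the common attributes are not a superkey of either fragment. The join is lossy.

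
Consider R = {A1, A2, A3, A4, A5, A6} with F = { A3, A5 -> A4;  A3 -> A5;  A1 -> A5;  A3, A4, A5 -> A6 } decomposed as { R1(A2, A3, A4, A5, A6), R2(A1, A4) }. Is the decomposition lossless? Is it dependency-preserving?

lossy and not dependency-preserving

Lossless test: (A4)⁺ = {A4}, which is a superkey of neither fragment — lossy.
Dependency preservation: the restricted closure of {A1} across the fragments never reaches {A5}, so A1 → A5 cannot be enforced without a join — not preserved.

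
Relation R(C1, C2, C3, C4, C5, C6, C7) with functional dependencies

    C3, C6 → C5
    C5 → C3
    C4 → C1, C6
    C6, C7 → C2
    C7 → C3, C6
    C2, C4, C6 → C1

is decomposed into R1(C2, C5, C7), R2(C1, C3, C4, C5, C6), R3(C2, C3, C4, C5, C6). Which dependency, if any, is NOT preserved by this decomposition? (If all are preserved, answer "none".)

C7 → C3, C6

Check C7 → C3, C6: no single fragment contains all of {C3, C6, C7}, and the restricted closure of {C7} across the fragments never reaches {C3, C6}.
C3, C6 → C5 is preserved.
C5 → C3 is preserved.
C4 → C1, C6 is preserved.
C6, C7 → C2 is preserved.
C2, C4, C6 → C1 is preserved.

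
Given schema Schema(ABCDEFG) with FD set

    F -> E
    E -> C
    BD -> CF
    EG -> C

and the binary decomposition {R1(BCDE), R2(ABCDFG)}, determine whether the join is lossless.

Yes

Common attributes: R1 ∩ R2 = {BCD}.
Closure of {BCD}: BD → CF applies, adding F; F → E applies, adding E. So (BCD)⁺ = {BCDEF}.
This closure contains every attribute of R1, so R1 ∩ R2 → R1. The join is lossless.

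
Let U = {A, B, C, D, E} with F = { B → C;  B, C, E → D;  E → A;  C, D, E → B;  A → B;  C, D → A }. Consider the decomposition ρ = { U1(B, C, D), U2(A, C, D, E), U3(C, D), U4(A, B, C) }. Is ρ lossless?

Chase test. Columns are A, B, C, D, E; row i has aⱼ where attribute j ∈ Ui, else bᵢⱼ.
Initial tableau (one row per fragment):
  row 1: b11 a2 a3 a4 b15
  row 2: a1 b22 a3 a4 a5
  row 3: b31 b32 a3 a4 b35
  row 4: a1 a2 a3 b44 b45
Rows 2 and 4 agree on A; apply A→B and equate their B entries.
Rows 1 and 2 agree on C, D; apply C, D→A and equate their A entries.
Rows 1 and 3 agree on C, D; apply C, D→A and equate their A entries.
Rows 1 and 3 agree on A; apply A→B and equate their B entries.
Row 2 is now all distinguished symbols — the join is lossless.

Yes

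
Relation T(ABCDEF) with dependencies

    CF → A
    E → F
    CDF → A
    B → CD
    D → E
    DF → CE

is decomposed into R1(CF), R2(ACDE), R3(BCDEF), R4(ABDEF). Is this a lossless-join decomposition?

Chase test. Columns are ABCDEF; row i has aⱼ where attribute j ∈ Ri, else bᵢⱼ.
Initial tableau (one row per fragment):
  row 1: b11 b12 a3 b14 b15 a6
  row 2: a1 b22 a3 a4 a5 b26
  row 3: b31 a2 a3 a4 a5 a6
  row 4: a1 a2 b43 a4 a5 a6
Rows 1 and 3 agree on CF; apply CF→A and equate their A entries.
Rows 2 and 3 agree on E; apply E→F and equate their F entries.
Rows 2 and 3 agree on CDF; apply CDF→A and equate their A entries.
Rows 3 and 4 agree on B; apply B→CD and equate their CD entries.
Row 3 is now all distinguished symbols — the join is lossless.

Yes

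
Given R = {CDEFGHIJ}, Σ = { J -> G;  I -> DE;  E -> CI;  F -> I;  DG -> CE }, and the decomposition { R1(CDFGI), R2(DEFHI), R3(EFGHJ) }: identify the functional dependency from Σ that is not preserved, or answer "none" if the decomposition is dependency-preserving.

J → G lies within R3.
I → DE lies within R2.
E → CI: restricted closure across fragments reaches CI.
F → I lies within R1.
DG → CE: restricted closure across fragments reaches CE.
Every dependency is enforceable on the fragments, so the decomposition is dependency-preserving.

none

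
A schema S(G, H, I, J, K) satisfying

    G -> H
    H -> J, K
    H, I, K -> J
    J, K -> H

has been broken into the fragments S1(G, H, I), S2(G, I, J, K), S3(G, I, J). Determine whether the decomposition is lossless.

Chase test. Columns are G, H, I, J, K; row i has aⱼ where attribute j ∈ Si, else bᵢⱼ.
Initial tableau (one row per fragment):
  row 1: a1 a2 a3 b14 b15
  row 2: a1 b22 a3 a4 a5
  row 3: a1 b32 a3 a4 b35
Rows 1 and 2 agree on G; apply G→H and equate their H entries.
Rows 1 and 3 agree on G; apply G→H and equate their H entries.
Rows 1 and 2 agree on H; apply H→J, K and equate their J, K entries.
Rows 1 and 3 agree on H; apply H→J, K and equate their J, K entries.
Row 1 is now all distinguished symbols — the join is lossless.

Yes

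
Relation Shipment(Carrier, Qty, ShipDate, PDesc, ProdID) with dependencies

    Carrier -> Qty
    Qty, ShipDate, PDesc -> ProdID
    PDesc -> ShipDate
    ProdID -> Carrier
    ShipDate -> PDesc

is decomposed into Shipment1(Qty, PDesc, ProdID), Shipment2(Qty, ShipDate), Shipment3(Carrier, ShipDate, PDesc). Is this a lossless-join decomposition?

No

Chase test. Columns are Carrier, Qty, ShipDate, PDesc, ProdID; row i has aⱼ where attribute j ∈ Shipmenti, else bᵢⱼ.
Initial tableau (one row per fragment):
  row 1: b11 a2 b13 a4 a5
  row 2: b21 a2 a3 b24 b25
  row 3: a1 b32 a3 a4 b35
Rows 1 and 3 agree on PDesc; apply PDesc→ShipDate and equate their ShipDate entries.
Rows 1 and 2 agree on ShipDate; apply ShipDate→PDesc and equate their PDesc entries.
Rows 1 and 2 agree on Qty, ShipDate, PDesc; apply Qty, ShipDate, PDesc→ProdID and equate their ProdID entries.
Rows 1 and 2 agree on ProdID; apply ProdID→Carrier and equate their Carrier entries.
No row becomes fully distinguished — the join is lossy.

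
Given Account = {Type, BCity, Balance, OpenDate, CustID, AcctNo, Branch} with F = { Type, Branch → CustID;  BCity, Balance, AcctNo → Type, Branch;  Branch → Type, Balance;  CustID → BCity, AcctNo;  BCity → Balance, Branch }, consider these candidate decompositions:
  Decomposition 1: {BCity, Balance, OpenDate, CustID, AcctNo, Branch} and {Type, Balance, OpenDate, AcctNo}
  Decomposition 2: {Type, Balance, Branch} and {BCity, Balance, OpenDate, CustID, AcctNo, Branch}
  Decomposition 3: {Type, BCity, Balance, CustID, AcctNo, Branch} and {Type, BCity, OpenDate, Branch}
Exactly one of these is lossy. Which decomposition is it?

Decomposition 1: common = {Balance, OpenDate, AcctNo}, closure = {Balance, OpenDate, AcctNo} → lossy.
Decomposition 2: common = {Balance, Branch}, closure = {Type, BCity, Balance, CustID, AcctNo, Branch} → lossless.
Decomposition 3: common = {Type, BCity, Branch}, closure = {Type, BCity, Balance, CustID, AcctNo, Branch} → lossless.

Decomposition 1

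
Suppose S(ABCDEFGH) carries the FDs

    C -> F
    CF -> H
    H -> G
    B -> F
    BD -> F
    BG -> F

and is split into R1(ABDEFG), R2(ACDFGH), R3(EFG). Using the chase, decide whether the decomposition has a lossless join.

Chase test. Columns are ABCDEFGH; row i has aⱼ where attribute j ∈ Ri, else bᵢⱼ.
Initial tableau (one row per fragment):
  row 1: a1 a2 b13 a4 a5 a6 a7 b18
  row 2: a1 b22 a3 a4 b25 a6 a7 a8
  row 3: b31 b32 b33 b34 a5 a6 a7 b38
No row becomes fully distinguished — the join is lossy.

No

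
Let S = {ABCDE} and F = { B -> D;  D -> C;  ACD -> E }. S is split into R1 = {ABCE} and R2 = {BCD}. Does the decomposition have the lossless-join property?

Common attributes: R1 ∩ R2 = {BC}.
Closure of {BC}: B → D applies, adding D. So (BC)⁺ = {BCD}.
This closure contains every attribute of R2, so R1 ∩ R2 → R2. The join is lossless.

Yes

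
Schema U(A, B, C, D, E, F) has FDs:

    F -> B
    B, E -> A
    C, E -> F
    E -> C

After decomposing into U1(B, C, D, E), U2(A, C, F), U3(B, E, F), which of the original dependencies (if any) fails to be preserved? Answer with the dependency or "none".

Check B, E → A: no single fragment contains all of {A, B, E}, and the restricted closure of {B, E} across the fragments never reaches {A}.
F → B is preserved.
C, E → F is preserved.
E → C is preserved.

B, E -> A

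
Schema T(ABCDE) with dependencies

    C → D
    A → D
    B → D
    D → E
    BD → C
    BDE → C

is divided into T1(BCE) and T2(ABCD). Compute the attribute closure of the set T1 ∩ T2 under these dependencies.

T1 ∩ T2 = {BC}.
C → D applies, adding D
D → E applies, adding E
Closure: {BCDE}.

BCDE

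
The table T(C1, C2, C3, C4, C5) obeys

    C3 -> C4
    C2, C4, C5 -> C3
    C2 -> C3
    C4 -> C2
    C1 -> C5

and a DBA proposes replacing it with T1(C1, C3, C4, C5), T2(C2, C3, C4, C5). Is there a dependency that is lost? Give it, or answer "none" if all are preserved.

C3 → C4 lies within T1.
C2, C4, C5 → C3 lies within T2.
C2 → C3 lies within T2.
C4 → C2 lies within T2.
C1 → C5 lies within T1.
Every dependency is enforceable on the fragments, so the decomposition is dependency-preserving.

none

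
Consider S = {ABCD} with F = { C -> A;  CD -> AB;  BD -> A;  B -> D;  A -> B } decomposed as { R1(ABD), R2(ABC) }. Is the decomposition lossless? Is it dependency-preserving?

lossless and dependency-preserving

Lossless test: (AB)⁺ = {ABD}, which contains all of one fragment — lossless.
Dependency preservation: CD → AB is not contained in any single fragment, but the restricted closure of its left-hand side across the fragments still reaches the right-hand side; the remaining FDs each lie inside some fragment. All dependencies are preserved.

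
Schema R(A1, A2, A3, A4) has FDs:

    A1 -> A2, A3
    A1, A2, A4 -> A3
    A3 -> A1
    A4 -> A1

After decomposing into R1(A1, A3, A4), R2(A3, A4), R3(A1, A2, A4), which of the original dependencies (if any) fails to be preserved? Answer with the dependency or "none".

A1 → A2, A3: restricted closure across fragments reaches A2, A3.
A1, A2, A4 → A3: restricted closure across fragments reaches A3.
A3 → A1 lies within R1.
A4 → A1 lies within R1.
Every dependency is enforceable on the fragments, so the decomposition is dependency-preserving.

none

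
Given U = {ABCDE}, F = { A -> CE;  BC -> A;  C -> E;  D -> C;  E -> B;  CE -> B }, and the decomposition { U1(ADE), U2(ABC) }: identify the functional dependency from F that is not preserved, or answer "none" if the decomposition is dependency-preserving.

E -> B

Check E → B: no single fragment contains all of {BE}, and the restricted closure of {E} across the fragments never reaches {B}.
A → CE is preserved.
BC → A is preserved.
C → E is preserved.
D → C is preserved.
CE → B is preserved.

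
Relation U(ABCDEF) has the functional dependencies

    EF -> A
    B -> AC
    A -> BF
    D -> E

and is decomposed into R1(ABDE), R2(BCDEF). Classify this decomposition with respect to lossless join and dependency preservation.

Lossless test: (BDE)⁺ = {ABCDEF}, which contains all of one fragment — lossless.
Dependency preservation: EF → A; B → AC; A → BF are not contained in any single fragment, but the restricted closure of each left-hand side across the fragments still reaches the right-hand side; the remaining FDs each lie inside some fragment. All dependencies are preserved.

lossless and dependency-preserving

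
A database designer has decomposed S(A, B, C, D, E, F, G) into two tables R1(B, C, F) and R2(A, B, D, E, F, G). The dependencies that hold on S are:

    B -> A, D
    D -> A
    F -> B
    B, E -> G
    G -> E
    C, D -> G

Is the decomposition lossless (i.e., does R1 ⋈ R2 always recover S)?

No

Common attributes: R1 ∩ R2 = {B, F}.
Closure of {B, F}: B → A, D applies, adding A, D. So (B, F)⁺ = {A, B, D, F}.
The closure contains neither all of R1 = {B, C, F} nor all of R2 = {A, B, D, E, F, G}, so the common attributes are not a superkey of either fragment. The join is lossy.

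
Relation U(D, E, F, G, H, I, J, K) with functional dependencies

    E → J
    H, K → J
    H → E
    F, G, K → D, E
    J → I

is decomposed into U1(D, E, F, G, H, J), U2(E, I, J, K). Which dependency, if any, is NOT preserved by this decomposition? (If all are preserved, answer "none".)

F, G, K → D, E

Check F, G, K → D, E: no single fragment contains all of {D, E, F, G, K}, and the restricted closure of {F, G, K} across the fragments never reaches {D, E}.
E → J is preserved.
H, K → J is preserved.
H → E is preserved.
J → I is preserved.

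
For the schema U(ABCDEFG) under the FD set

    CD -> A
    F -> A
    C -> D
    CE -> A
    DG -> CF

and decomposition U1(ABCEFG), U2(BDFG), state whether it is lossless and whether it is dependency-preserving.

lossy and not dependency-preserving

Lossless test: (BFG)⁺ = {ABFG}, which is a superkey of neither fragment — lossy.
Dependency preservation: the restricted closure of {C} across the fragments never reaches {D}, so C → D cannot be enforced without a join — not preserved.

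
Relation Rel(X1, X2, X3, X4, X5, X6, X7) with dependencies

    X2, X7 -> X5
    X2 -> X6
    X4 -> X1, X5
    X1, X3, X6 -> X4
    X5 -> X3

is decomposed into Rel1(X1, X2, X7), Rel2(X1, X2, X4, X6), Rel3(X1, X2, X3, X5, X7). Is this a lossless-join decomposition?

No

Chase test. Columns are X1, X2, X3, X4, X5, X6, X7; row i has aⱼ where attribute j ∈ Reli, else bᵢⱼ.
Initial tableau (one row per fragment):
  row 1: a1 a2 b13 b14 b15 b16 a7
  row 2: a1 a2 b23 a4 b25 a6 b27
  row 3: a1 a2 a3 b34 a5 b36 a7
Rows 1 and 3 agree on X2, X7; apply X2, X7→X5 and equate their X5 entries.
Rows 1 and 2 agree on X2; apply X2→X6 and equate their X6 entries.
Rows 1 and 3 agree on X2; apply X2→X6 and equate their X6 entries.
Rows 1 and 3 agree on X5; apply X5→X3 and equate their X3 entries.
Rows 1 and 3 agree on X1, X3, X6; apply X1, X3, X6→X4 and equate their X4 entries.
No row becomes fully distinguished — the join is lossy.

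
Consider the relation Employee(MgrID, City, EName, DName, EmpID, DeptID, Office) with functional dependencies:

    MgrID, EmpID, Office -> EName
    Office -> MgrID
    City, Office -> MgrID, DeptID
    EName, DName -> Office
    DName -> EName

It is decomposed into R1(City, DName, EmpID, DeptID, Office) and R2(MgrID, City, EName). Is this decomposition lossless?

Common attributes: R1 ∩ R2 = {City}.
No dependency enlarges {City}, so (City)⁺ = {City}.
The closure contains neither all of R1 = {City, DName, EmpID, DeptID, Office} nor all of R2 = {MgrID, City, EName}, so the common attributes are not a superkey of either fragment. The join is lossy.

No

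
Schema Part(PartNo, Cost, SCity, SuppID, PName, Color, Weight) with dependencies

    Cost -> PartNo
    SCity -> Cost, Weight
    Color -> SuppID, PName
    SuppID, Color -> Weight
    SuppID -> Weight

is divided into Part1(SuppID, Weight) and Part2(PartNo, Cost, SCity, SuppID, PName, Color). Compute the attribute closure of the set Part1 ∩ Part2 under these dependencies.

SuppID, Weight

Part1 ∩ Part2 = {SuppID}.
SuppID → Weight applies, adding Weight
Closure: {SuppID, Weight}.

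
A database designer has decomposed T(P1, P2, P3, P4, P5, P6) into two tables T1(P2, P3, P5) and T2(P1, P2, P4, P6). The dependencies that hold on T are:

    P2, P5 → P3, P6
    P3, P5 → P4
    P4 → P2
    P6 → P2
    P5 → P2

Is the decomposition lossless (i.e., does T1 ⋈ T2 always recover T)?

Common attributes: T1 ∩ T2 = {P2}.
No dependency enlarges {P2}, so (P2)⁺ = {P2}.
The closure contains neither all of T1 = {P2, P3, P5} nor all of T2 = {P1, P2, P4, P6}, so the common attributes are not a superkey of either fragment. The join is lossy.

No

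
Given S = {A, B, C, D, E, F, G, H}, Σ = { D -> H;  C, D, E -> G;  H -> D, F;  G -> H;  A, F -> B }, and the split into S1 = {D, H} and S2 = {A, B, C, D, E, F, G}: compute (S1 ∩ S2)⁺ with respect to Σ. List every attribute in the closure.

S1 ∩ S2 = {D}.
D → H applies, adding H
H → D, F applies, adding F
Closure: {D, F, H}.

D, F, H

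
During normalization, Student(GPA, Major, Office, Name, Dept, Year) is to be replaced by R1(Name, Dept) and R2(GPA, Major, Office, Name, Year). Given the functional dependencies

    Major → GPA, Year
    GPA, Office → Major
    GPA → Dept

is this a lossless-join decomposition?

Common attributes: R1 ∩ R2 = {Name}.
No dependency enlarges {Name}, so (Name)⁺ = {Name}.
The closure contains neither all of R1 = {Name, Dept} nor all of R2 = {GPA, Major, Office, Name, Year}, so the common attributes are not a superkey of either fragment. The join is lossy.

No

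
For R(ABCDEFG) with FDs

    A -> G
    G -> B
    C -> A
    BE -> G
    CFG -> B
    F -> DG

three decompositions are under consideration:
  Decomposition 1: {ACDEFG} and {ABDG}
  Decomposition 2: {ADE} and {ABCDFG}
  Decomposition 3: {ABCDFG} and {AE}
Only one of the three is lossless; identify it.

Decomposition 1: common = {ADG}, closure = {ABDG} → lossless.
Decomposition 2: common = {AD}, closure = {ABDG} → lossy.
Decomposition 3: common = {A}, closure = {ABG} → lossy.

Decomposition 1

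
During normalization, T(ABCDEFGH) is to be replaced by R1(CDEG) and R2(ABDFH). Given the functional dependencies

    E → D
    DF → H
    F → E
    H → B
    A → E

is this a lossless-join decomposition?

Common attributes: R1 ∩ R2 = {D}.
No dependency enlarges {D}, so (D)⁺ = {D}.
The closure contains neither all of R1 = {CDEG} nor all of R2 = {ABDFH}, so the common attributes are not a superkey of either fragment. The join is lossy.

No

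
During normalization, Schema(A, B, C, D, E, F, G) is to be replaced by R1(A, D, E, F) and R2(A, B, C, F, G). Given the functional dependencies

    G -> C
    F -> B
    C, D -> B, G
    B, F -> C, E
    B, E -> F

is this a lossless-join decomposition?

No

Common attributes: R1 ∩ R2 = {A, F}.
Closure of {A, F}: F → B applies, adding B; B, F → C, E applies, adding C, E. So (A, F)⁺ = {A, B, C, E, F}.
The closure contains neither all of R1 = {A, D, E, F} nor all of R2 = {A, B, C, F, G}, so the common attributes are not a superkey of either fragment. The join is lossy.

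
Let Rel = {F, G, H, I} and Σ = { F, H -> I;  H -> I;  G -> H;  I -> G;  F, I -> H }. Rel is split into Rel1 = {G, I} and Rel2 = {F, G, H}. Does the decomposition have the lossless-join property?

Common attributes: Rel1 ∩ Rel2 = {G}.
Closure of {G}: G → H applies, adding H; H → I applies, adding I. So (G)⁺ = {G, H, I}.
This closure contains every attribute of Rel1, so Rel1 ∩ Rel2 → Rel1. The join is lossless.

Yes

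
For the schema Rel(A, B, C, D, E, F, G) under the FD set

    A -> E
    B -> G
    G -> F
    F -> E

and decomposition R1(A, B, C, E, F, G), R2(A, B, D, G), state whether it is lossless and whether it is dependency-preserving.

Lossless test: (A, B, G)⁺ = {A, B, E, F, G}, which is a superkey of neither fragment — lossy.
Dependency preservation: every FD's attributes lie within a single fragment, so each can be enforced locally — preserved.

lossy but dependency-preserving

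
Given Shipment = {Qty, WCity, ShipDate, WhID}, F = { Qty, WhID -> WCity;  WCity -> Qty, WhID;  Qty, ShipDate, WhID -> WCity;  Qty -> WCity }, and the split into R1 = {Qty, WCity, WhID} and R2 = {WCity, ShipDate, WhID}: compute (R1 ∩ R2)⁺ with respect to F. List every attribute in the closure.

Qty, WCity, WhID

R1 ∩ R2 = {WCity, WhID}.
WCity → Qty, WhID applies, adding Qty
Closure: {Qty, WCity, WhID}.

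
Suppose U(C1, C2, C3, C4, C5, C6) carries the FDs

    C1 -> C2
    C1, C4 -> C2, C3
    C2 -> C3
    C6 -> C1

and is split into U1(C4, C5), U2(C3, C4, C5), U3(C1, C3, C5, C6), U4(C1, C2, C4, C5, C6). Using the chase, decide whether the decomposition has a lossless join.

Chase test. Columns are C1, C2, C3, C4, C5, C6; row i has aⱼ where attribute j ∈ Ui, else bᵢⱼ.
Initial tableau (one row per fragment):
  row 1: b11 b12 b13 a4 a5 b16
  row 2: b21 b22 a3 a4 a5 b26
  row 3: a1 b32 a3 b34 a5 a6
  row 4: a1 a2 b43 a4 a5 a6
Rows 3 and 4 agree on C1; apply C1→C2 and equate their C2 entries.
Rows 3 and 4 agree on C2; apply C2→C3 and equate their C3 entries.
Row 4 is now all distinguished symbols — the join is lossless.

Yes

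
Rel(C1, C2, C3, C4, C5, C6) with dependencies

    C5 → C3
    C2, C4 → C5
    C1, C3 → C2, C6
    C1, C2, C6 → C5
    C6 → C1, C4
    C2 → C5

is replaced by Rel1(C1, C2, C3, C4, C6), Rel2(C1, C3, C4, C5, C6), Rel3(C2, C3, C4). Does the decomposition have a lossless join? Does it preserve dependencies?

lossless but not dependency-preserving

Lossless test (chase): Rows 1 and 3 agree on C2, C4; apply C2, C4→C5 and equate their C5 entries. Rows 1 and 2 agree on C1, C3; apply C1, C3→C2, C6 and equate their C2, C6 entries. Rows 1 and 2 agree on C1, C2, C6; apply C1, C2, C6→C5 and equate their C5 entries. Row 1 is now all distinguished symbols — the join is lossless.
Dependency preservation: the restricted closure of {C2, C4} across the fragments never reaches {C5}, so C2, C4 → C5 cannot be enforced without a join — not preserved.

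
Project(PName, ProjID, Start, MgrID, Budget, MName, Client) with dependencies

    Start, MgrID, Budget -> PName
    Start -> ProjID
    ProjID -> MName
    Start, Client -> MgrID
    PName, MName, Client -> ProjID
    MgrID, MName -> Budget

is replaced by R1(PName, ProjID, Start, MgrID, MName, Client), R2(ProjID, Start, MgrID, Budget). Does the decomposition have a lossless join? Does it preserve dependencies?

lossless but not dependency-preserving

Lossless test: (ProjID, Start, MgrID)⁺ = {PName, ProjID, Start, MgrID, Budget, MName}, which contains all of one fragment — lossless.
Dependency preservation: the restricted closure of {MgrID, MName} across the fragments never reaches {Budget}, so MgrID, MName → Budget cannot be enforced without a join — not preserved.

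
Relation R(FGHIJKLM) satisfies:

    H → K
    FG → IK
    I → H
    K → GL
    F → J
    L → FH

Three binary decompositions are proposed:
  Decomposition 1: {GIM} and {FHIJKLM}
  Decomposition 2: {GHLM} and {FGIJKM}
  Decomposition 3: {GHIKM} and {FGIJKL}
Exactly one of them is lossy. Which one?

Decomposition 1: common = {IM}, closure = {FGHIJKLM} → lossless.
Decomposition 2: common = {GM}, closure = {GM} → lossy.
Decomposition 3: common = {GIK}, closure = {FGHIJKL} → lossless.

Decomposition 2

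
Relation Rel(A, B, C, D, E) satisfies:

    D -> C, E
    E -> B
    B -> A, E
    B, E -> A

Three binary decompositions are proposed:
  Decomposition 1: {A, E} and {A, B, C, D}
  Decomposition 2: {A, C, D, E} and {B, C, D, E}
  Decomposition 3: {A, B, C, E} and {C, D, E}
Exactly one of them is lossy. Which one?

Decomposition 1: common = {A}, closure = {A} → lossy.
Decomposition 2: common = {C, D, E}, closure = {A, B, C, D, E} → lossless.
Decomposition 3: common = {C, E}, closure = {A, B, C, E} → lossless.

Decomposition 1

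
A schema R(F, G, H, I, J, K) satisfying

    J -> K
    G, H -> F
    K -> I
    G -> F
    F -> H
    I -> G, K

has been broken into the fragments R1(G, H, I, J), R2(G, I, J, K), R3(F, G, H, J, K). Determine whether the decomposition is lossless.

Chase test. Columns are F, G, H, I, J, K; row i has aⱼ where attribute j ∈ Ri, else bᵢⱼ.
Initial tableau (one row per fragment):
  row 1: b11 a2 a3 a4 a5 b16
  row 2: b21 a2 b23 a4 a5 a6
  row 3: a1 a2 a3 b34 a5 a6
Rows 1 and 2 agree on J; apply J→K and equate their K entries.
Rows 1 and 3 agree on G, H; apply G, H→F and equate their F entries.
Rows 1 and 3 agree on K; apply K→I and equate their I entries.
Rows 1 and 2 agree on G; apply G→F and equate their F entries.
Rows 1 and 2 agree on F; apply F→H and equate their H entries.
Row 1 is now all distinguished symbols — the join is lossless.

Yes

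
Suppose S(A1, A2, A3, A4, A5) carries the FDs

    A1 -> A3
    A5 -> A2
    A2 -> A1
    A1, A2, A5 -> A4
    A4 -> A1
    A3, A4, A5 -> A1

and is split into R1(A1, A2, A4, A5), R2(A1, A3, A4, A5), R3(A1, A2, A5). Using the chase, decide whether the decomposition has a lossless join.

Yes

Chase test. Columns are A1, A2, A3, A4, A5; row i has aⱼ where attribute j ∈ Ri, else bᵢⱼ.
Initial tableau (one row per fragment):
  row 1: a1 a2 b13 a4 a5
  row 2: a1 b22 a3 a4 a5
  row 3: a1 a2 b33 b34 a5
Rows 1 and 2 agree on A1; apply A1→A3 and equate their A3 entries.
Rows 1 and 3 agree on A1; apply A1→A3 and equate their A3 entries.
Rows 1 and 2 agree on A5; apply A5→A2 and equate their A2 entries.
Rows 1 and 3 agree on A1, A2, A5; apply A1, A2, A5→A4 and equate their A4 entries.
Row 1 is now all distinguished symbols — the join is lossless.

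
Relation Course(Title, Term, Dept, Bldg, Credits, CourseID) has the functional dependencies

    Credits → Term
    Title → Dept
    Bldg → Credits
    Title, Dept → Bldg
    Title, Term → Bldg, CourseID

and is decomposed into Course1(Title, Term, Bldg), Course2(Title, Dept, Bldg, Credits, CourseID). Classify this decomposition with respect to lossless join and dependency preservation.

Lossless test: (Title, Bldg)⁺ = {Title, Term, Dept, Bldg, Credits, CourseID}, which contains all of one fragment — lossless.
Dependency preservation: the restricted closure of {Credits} across the fragments never reaches {Term}, so Credits → Term cannot be enforced without a join — not preserved.

lossless but not dependency-preserving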